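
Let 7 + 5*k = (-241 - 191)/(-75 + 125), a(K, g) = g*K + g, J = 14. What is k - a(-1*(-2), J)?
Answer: -5641/125 ≈ -45.128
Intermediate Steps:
a(K, g) = g + K*g (a(K, g) = K*g + g = g + K*g)
k = -391/125 (k = -7/5 + ((-241 - 191)/(-75 + 125))/5 = -7/5 + (-432/50)/5 = -7/5 + (-432*1/50)/5 = -7/5 + (⅕)*(-216/25) = -7/5 - 216/125 = -391/125 ≈ -3.1280)
k - a(-1*(-2), J) = -391/125 - 14*(1 - 1*(-2)) = -391/125 - 14*(1 + 2) = -391/125 - 14*3 = -391/125 - 1*42 = -391/125 - 42 = -5641/125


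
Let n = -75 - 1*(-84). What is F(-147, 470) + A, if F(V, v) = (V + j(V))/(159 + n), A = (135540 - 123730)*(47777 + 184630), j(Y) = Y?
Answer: 10978906673/4 ≈ 2.7447e+9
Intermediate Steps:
n = 9 (n = -75 + 84 = 9)
A = 2744726670 (A = 11810*232407 = 2744726670)
F(V, v) = V/84 (F(V, v) = (V + V)/(159 + 9) = (2*V)/168 = (2*V)*(1/168) = V/84)
F(-147, 470) + A = (1/84)*(-147) + 2744726670 = -7/4 + 2744726670 = 10978906673/4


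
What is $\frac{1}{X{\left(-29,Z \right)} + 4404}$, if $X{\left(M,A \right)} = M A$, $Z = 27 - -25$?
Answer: $\frac{1}{2896} \approx 0.0003453$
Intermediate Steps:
$Z = 52$ ($Z = 27 + 25 = 52$)
$X{\left(M,A \right)} = A M$
$\frac{1}{X{\left(-29,Z \right)} + 4404} = \frac{1}{52 \left(-29\right) + 4404} = \frac{1}{-1508 + 4404} = \frac{1}{2896}$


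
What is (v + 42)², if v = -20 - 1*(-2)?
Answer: 576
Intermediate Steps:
v = -18 (v = -20 + 2 = -18)
(v + 42)² = (-18 + 42)² = 24² = 576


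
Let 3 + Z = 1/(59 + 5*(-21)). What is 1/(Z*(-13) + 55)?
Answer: 46/4337 ≈ 0.010606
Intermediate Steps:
Z = -139/46 (Z = -3 + 1/(59 + 5*(-21)) = -3 + 1/(59 - 105) = -3 + 1/(-46) = -3 - 1/46 = -139/46 ≈ -3.0217)
1/(Z*(-13) + 55) = 1/(-139/46*(-13) + 55) = 1/(1807/46 + 55) = 1/(4337/46) = 46/4337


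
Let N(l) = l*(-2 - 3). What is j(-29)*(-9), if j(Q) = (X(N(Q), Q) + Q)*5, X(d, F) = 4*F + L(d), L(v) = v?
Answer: 0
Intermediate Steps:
N(l) = -5*l (N(l) = l*(-5) = -5*l)
X(d, F) = d + 4*F (X(d, F) = 4*F + d = d + 4*F)
j(Q) = 0 (j(Q) = ((-5*Q + 4*Q) + Q)*5 = (-Q + Q)*5 = 0*5 = 0)
j(-29)*(-9) = 0*(-9) = 0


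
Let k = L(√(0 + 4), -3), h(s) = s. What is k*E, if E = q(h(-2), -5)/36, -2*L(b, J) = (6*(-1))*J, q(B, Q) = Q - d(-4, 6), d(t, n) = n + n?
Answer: 17/4 ≈ 4.2500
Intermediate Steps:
d(t, n) = 2*n
q(B, Q) = -12 + Q (q(B, Q) = Q - 2*6 = Q - 1*12 = Q - 12 = -12 + Q)
L(b, J) = 3*J (L(b, J) = -6*(-1)*J/2 = -(-3)*J = 3*J)
E = -17/36 (E = (-12 - 5)/36 = -17*1/36 = -17/36 ≈ -0.47222)
k = -9 (k = 3*(-3) = -9)
k*E = -9*(-17/36) = 17/4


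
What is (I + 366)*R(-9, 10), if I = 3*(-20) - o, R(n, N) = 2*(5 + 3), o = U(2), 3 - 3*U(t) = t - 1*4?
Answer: 14608/3 ≈ 4869.3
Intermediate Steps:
U(t) = 7/3 - t/3 (U(t) = 1 - (t - 1*4)/3 = 1 - (t - 4)/3 = 1 - (-4 + t)/3 = 1 + (4/3 - t/3) = 7/3 - t/3)
o = 5/3 (o = 7/3 - ⅓*2 = 7/3 - ⅔ = 5/3 ≈ 1.6667)
R(n, N) = 16 (R(n, N) = 2*8 = 16)
I = -185/3 (I = 3*(-20) - 5/3 = -60 - 1*5/3 = -60 - 5/3 = -185/3 ≈ -61.667)
(I + 366)*R(-9, 10) = (-185/3 + 366)*16 = (913/3)*16 = 14608/3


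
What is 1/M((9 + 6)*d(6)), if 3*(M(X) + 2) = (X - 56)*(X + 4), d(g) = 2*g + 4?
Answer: 3/44890 ≈ 6.6830e-5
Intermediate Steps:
d(g) = 4 + 2*g
M(X) = -2 + (-56 + X)*(4 + X)/3 (M(X) = -2 + ((X - 56)*(X + 4))/3 = -2 + ((-56 + X)*(4 + X))/3 = -2 + (-56 + X)*(4 + X)/3)
1/M((9 + 6)*d(6)) = 1/(-230/3 - 52*(9 + 6)*(4 + 2*6)/3 + ((9 + 6)*(4 + 2*6))²/3) = 1/(-230/3 - 260*(4 + 12) + (15*(4 + 12))²/3) = 1/(-230/3 - 260*16 + (15*16)²/3) = 1/(-230/3 - 52/3*240 + (⅓)*240²) = 1/(-230/3 - 4160 + (⅓)*57600) = 1/(-230/3 - 4160 + 19200) = 1/(44890/3) = 3/44890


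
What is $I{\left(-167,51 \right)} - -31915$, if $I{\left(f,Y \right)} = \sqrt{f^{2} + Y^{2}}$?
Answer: $31915 + \sqrt{30490} \approx 32090.0$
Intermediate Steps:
$I{\left(f,Y \right)} = \sqrt{Y^{2} + f^{2}}$
$I{\left(-167,51 \right)} - -31915 = \sqrt{51^{2} + \left(-167\right)^{2}} - -31915 = \sqrt{2601 + 27889} + 31915 = \sqrt{30490} + 31915 = 31915 + \sqrt{30490}$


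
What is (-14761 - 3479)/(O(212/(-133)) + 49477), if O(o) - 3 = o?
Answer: -606480/1645157 ≈ -0.36865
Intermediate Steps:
O(o) = 3 + o
(-14761 - 3479)/(O(212/(-133)) + 49477) = (-14761 - 3479)/((3 + 212/(-133)) + 49477) = -18240/((3 + 212*(-1/133)) + 49477) = -18240/((3 - 212/133) + 49477) = -18240/(187/133 + 49477) = -18240/6580628/133 = -18240*133/6580628 = -606480/1645157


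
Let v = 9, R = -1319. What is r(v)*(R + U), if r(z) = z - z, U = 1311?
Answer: 0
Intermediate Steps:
r(z) = 0
r(v)*(R + U) = 0*(-1319 + 1311) = 0*(-8) = 0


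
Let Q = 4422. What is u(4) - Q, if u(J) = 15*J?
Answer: -4362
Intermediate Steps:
u(4) - Q = 15*4 - 1*4422 = 60 - 4422 = -4362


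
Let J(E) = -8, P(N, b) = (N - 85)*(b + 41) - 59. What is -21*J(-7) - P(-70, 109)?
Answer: 23477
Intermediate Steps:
P(N, b) = -59 + (-85 + N)*(41 + b) (P(N, b) = (-85 + N)*(41 + b) - 59 = -59 + (-85 + N)*(41 + b))
-21*J(-7) - P(-70, 109) = -21*(-8) - (-3544 - 85*109 + 41*(-70) - 70*109) = 168 - (-3544 - 9265 - 2870 - 7630) = 168 - 1*(-23309) = 168 + 23309 = 23477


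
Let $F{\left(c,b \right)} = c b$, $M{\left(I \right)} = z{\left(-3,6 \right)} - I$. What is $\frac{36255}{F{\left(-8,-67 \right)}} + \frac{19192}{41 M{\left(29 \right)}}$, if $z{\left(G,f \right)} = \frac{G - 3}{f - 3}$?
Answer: $\frac{35793193}{681256} \approx 52.54$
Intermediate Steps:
$z{\left(G,f \right)} = \frac{-3 + G}{-3 + f}$
$M{\left(I \right)} = -2 - I$ ($M{\left(I \right)} = \frac{-3 - 3}{-3 + 6} - I = \frac{1}{3} \left(-6\right) - I = -2 - I$)
$F{\left(c,b \right)} = b c$
$\frac{36255}{F{\left(-8,-67 \right)}} + \frac{19192}{41 M{\left(29 \right)}} = \frac{36255}{\left(-67\right) \left(-8\right)} + \frac{19192}{41 \left(-2 - 29\right)} = \frac{36255}{536} + \frac{19192}{41 \left(-2 - 29\right)} = 36255 \cdot \frac{1}{536} + \frac{19192}{41 \left(-31\right)} = \frac{36255}{536} + \frac{19192}{-1271} = \frac{36255}{536} + 19192 \left(- \frac{1}{1271}\right) = \frac{36255}{536} - \frac{19192}{1271} = \frac{35793193}{681256}$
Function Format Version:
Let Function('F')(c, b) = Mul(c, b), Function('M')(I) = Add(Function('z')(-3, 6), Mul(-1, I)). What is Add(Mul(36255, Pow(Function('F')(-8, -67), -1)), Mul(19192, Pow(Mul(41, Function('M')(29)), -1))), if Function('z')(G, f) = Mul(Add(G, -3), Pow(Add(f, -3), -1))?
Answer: Rational(35793193, 681256) ≈ 52.540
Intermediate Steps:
Function('z')(G, f) = Mul(Pow(Add(-3, f), -1), Add(-3, G)) (Function('z')(G, f) = Mul(Add(-3, G), Pow(Add(-3, f), -1)) = Mul(Pow(Add(-3, f), -1), Add(-3, G)))
Function('M')(I) = Add(-2, Mul(-1, I)) (Function('M')(I) = Add(Mul(Pow(Add(-3, 6), -1), Add(-3, -3)), Mul(-1, I)) = Add(Mul(Pow(3, -1), -6), Mul(-1, I)) = Add(Mul(Rational(1, 3), -6), Mul(-1, I)) = Add(-2, Mul(-1, I)))
Function('F')(c, b) = Mul(b, c)
Add(Mul(36255, Pow(Function('F')(-8, -67), -1)), Mul(19192, Pow(Mul(41, Function('M')(29)), -1))) = Add(Mul(36255, Pow(Mul(-67, -8), -1)), Mul(19192, Pow(Mul(41, Add(-2, Mul(-1, 29))), -1))) = Add(Mul(36255, Pow(536, -1)), Mul(19192, Pow(Mul(41, Add(-2, -29)), -1))) = Add(Mul(36255, Rational(1, 536)), Mul(19192, Pow(Mul(41, -31), -1))) = Add(Rational(36255, 536), Mul(19192, Pow(-1271, -1))) = Add(Rational(36255, 536), Mul(19192, Rational(-1, 1271))) = Add(Rational(36255, 536), Rational(-19192, 1271)) = Rational(35793193, 681256)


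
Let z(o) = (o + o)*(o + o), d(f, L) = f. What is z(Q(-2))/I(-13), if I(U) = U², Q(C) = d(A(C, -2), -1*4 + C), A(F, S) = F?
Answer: 16/169 ≈ 0.094675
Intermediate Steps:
Q(C) = C
z(o) = 4*o² (z(o) = (2*o)*(2*o) = 4*o²)
z(Q(-2))/I(-13) = (4*(-2)²)/((-13)²) = (4*4)/169 = 16*(1/169) = 16/169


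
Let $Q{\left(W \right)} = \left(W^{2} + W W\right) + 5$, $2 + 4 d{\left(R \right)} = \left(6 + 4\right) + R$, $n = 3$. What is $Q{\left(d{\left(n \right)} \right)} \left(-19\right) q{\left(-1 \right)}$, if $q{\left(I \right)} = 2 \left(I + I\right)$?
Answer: $\frac{3059}{2} \approx 1529.5$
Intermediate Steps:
$d{\left(R \right)} = 2 + \frac{R}{4}$ ($d{\left(R \right)} = - \frac{1}{2} + \frac{\left(6 + 4\right) + R}{4} = - \frac{1}{2} + \frac{10 + R}{4} = - \frac{1}{2} + \left(\frac{5}{2} + \frac{R}{4}\right) = 2 + \frac{R}{4}$)
$Q{\left(W \right)} = 5 + 2 W^{2}$ ($Q{\left(W \right)} = \left(W^{2} + W^{2}\right) + 5 = 2 W^{2} + 5 = 5 + 2 W^{2}$)
$q{\left(I \right)} = 4 I$ ($q{\left(I \right)} = 2 \cdot 2 I = 4 I$)
$Q{\left(d{\left(n \right)} \right)} \left(-19\right) q{\left(-1 \right)} = \left(5 + 2 \left(2 + \frac{1}{4} \cdot 3\right)^{2}\right) \left(-19\right) 4 \left(-1\right) = \left(5 + 2 \left(2 + \frac{3}{4}\right)^{2}\right) \left(-19\right) \left(-4\right) = \left(5 + 2 \left(\frac{11}{4}\right)^{2}\right) \left(-19\right) \left(-4\right) = \left(5 + 2 \cdot \frac{121}{16}\right) \left(-19\right) \left(-4\right) = \left(5 + \frac{121}{8}\right) \left(-19\right) \left(-4\right) = \frac{161}{8} \left(-19\right) \left(-4\right) = \left(- \frac{3059}{8}\right) \left(-4\right) = \frac{3059}{2}$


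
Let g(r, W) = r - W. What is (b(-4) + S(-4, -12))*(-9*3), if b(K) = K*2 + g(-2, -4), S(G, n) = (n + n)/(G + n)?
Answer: 243/2 ≈ 121.50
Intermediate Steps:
S(G, n) = 2*n/(G + n) (S(G, n) = (2*n)/(G + n) = 2*n/(G + n))
b(K) = 2 + 2*K (b(K) = K*2 + (-2 - 1*(-4)) = 2*K + (-2 + 4) = 2*K + 2 = 2 + 2*K)
(b(-4) + S(-4, -12))*(-9*3) = ((2 + 2*(-4)) + 2*(-12)/(-4 - 12))*(-9*3) = ((2 - 8) + 2*(-12)/(-16))*(-27) = (-6 + 2*(-12)*(-1/16))*(-27) = (-6 + 3/2)*(-27) = -9/2*(-27) = 243/2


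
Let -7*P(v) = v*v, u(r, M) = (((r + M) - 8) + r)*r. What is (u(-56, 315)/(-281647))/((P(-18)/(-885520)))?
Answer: 5640762400/7604469 ≈ 741.77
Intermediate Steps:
u(r, M) = r*(-8 + M + 2*r) (u(r, M) = (((M + r) - 8) + r)*r = ((-8 + M + r) + r)*r = (-8 + M + 2*r)*r = r*(-8 + M + 2*r))
P(v) = -v**2/7 (P(v) = -v*v/7 = -v**2/7)
(u(-56, 315)/(-281647))/((P(-18)/(-885520))) = (-56*(-8 + 315 + 2*(-56))/(-281647))/((-1/7*(-18)**2/(-885520))) = (-56*(-8 + 315 - 112)*(-1/281647))/((-1/7*324*(-1/885520))) = (-56*195*(-1/281647))/((-324/7*(-1/885520))) = (-10920*(-1/281647))/(81/1549660) = (10920/281647)*(1549660/81) = 5640762400/7604469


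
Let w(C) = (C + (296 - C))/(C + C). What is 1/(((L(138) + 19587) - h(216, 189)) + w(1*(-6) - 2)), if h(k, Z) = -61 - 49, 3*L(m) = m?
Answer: 2/39449 ≈ 5.0698e-5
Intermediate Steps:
L(m) = m/3
h(k, Z) = -110
w(C) = 148/C (w(C) = 296/((2*C)) = 296*(1/(2*C)) = 148/C)
1/(((L(138) + 19587) - h(216, 189)) + w(1*(-6) - 2)) = 1/((((⅓)*138 + 19587) - 1*(-110)) + 148/(1*(-6) - 2)) = 1/(((46 + 19587) + 110) + 148/(-6 - 2)) = 1/((19633 + 110) + 148/(-8)) = 1/(19743 + 148*(-⅛)) = 1/(19743 - 37/2) = 1/(39449/2) = 2/39449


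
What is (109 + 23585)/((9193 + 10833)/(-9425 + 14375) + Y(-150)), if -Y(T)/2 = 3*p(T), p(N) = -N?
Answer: -58642650/2217487 ≈ -26.446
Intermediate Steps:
Y(T) = 6*T (Y(T) = -6*(-T) = -(-6)*T = 6*T)
(109 + 23585)/((9193 + 10833)/(-9425 + 14375) + Y(-150)) = (109 + 23585)/((9193 + 10833)/(-9425 + 14375) + 6*(-150)) = 23694/(20026/4950 - 900) = 23694/(20026*(1/4950) - 900) = 23694/(10013/2475 - 900) = 23694/(-2217487/2475) = 23694*(-2475/2217487) = -58642650/2217487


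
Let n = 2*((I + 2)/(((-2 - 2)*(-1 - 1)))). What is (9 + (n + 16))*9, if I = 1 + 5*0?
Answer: 927/4 ≈ 231.75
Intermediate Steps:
I = 1 (I = 1 + 0 = 1)
n = 3/4 (n = 2*((1 + 2)/(((-2 - 2)*(-1 - 1)))) = 2*(3/((-4*(-2)))) = 2*(3/8) = 3/4 ≈ 0.75000)
(9 + (n + 16))*9 = (9 + (3/4 + 16))*9 = (9 + 67/4)*9 = (103/4)*9 = 927/4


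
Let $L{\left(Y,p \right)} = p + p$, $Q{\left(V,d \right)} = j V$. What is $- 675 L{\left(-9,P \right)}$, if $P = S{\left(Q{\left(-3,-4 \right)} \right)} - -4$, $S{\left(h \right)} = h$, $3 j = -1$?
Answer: $-6750$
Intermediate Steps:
$j = - \frac{1}{3}$ ($j = \frac{1}{3} \left(-1\right) = - \frac{1}{3} \approx -0.33333$)
$Q{\left(V,d \right)} = - \frac{V}{3}$
$P = 5$ ($P = \left(- \frac{1}{3}\right) \left(-3\right) - -4 = 1 + 4 = 5$)
$L{\left(Y,p \right)} = 2 p$
$- 675 L{\left(-9,P \right)} = - 675 \cdot 2 \cdot 5 = \left(-675\right) 10 = -6750$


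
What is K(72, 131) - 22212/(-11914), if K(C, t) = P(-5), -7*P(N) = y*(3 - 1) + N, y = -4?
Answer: 3167/851 ≈ 3.7215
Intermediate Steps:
P(N) = 8/7 - N/7 (P(N) = -(-4*(3 - 1) + N)/7 = -(-4*2 + N)/7 = -(-8 + N)/7 = 8/7 - N/7)
K(C, t) = 13/7 (K(C, t) = 8/7 - ⅐*(-5) = 8/7 + 5/7 = 13/7)
K(72, 131) - 22212/(-11914) = 13/7 - 22212/(-11914) = 13/7 - 22212*(-1)/11914 = 13/7 - 1*(-11106/5957) = 13/7 + 11106/5957 = 3167/851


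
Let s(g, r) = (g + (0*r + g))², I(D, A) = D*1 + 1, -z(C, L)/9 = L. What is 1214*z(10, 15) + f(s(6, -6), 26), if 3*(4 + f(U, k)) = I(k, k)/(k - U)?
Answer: -19339501/118 ≈ -1.6389e+5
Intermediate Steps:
z(C, L) = -9*L
I(D, A) = 1 + D (I(D, A) = D + 1 = 1 + D)
s(g, r) = 4*g² (s(g, r) = (g + (0 + g))² = (g + g)² = (2*g)² = 4*g²)
f(U, k) = -4 + (1 + k)/(3*(k - U)) (f(U, k) = -4 + ((1 + k)/(k - U))/3 = -4 + (1 + k)/(3*(k - U)))
1214*z(10, 15) + f(s(6, -6), 26) = 1214*(-9*15) + (-1 - 48*6² + 11*26)/(3*(4*6² - 1*26)) = 1214*(-135) + (-1 - 48*36 + 286)/(3*(4*36 - 26)) = -163890 + (-1 - 12*144 + 286)/(3*(144 - 26)) = -163890 + (⅓)*(-1 - 1728 + 286)/118 = -163890 + (⅓)*(1/118)*(-1443) = -163890 - 481/118 = -19339501/118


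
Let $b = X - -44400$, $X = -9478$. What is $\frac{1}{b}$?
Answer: $\frac{1}{34922} \approx 2.8635 \cdot 10^{-5}$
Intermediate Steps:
$b = 34922$ ($b = -9478 - -44400 = -9478 + 44400 = 34922$)
$\frac{1}{b} = \frac{1}{34922}$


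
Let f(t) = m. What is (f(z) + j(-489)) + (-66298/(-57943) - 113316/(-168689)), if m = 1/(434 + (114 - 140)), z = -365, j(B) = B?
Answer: -1942847848028017/3987933464616 ≈ -487.18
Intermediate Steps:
m = 1/408 (m = 1/(434 - 26) = 1/408 ≈ 0.0024510)
f(t) = 1/408
(f(z) + j(-489)) + (-66298/(-57943) - 113316/(-168689)) = (1/408 - 489) + (-66298/(-57943) - 113316/(-168689)) = -199511/408 + (-66298*(-1/57943) - 113316*(-1/168689)) = -199511/408 + (66298/57943 + 113316/168689) = -199511/408 + 17749612310/9774346727 = -1942847848028017/3987933464616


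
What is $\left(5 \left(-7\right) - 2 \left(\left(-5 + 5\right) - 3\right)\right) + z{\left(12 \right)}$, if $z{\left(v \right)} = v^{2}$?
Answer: $115$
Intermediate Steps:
$\left(5 \left(-7\right) - 2 \left(\left(-5 + 5\right) - 3\right)\right) + z{\left(12 \right)} = \left(5 \left(-7\right) - 2 \left(\left(-5 + 5\right) - 3\right)\right) + 12^{2} = \left(-35 - 2 \left(0 - 3\right)\right) + 144 = \left(-35 - -6\right) + 144 = \left(-35 + 6\right) + 144 = -29 + 144 = 115$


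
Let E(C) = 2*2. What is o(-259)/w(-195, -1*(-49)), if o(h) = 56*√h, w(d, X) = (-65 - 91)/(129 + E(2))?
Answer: -1862*I*√259/39 ≈ -768.36*I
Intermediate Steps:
E(C) = 4
w(d, X) = -156/133 (w(d, X) = (-65 - 91)/(129 + 4) = -156/133)
o(-259)/w(-195, -1*(-49)) = (56*√(-259))/(-156/133) = (56*(I*√259))*(-133/156) = (56*I*√259)*(-133/156) = -1862*I*√259/39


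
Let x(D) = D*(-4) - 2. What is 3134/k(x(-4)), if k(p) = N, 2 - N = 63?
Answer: -3134/61 ≈ -51.377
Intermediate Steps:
N = -61 (N = 2 - 1*63 = 2 - 63 = -61)
x(D) = -2 - 4*D (x(D) = -4*D - 2 = -2 - 4*D)
k(p) = -61
3134/k(x(-4)) = 3134/(-61) = 3134*(-1/61) = -3134/61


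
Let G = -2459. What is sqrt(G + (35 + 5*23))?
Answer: I*sqrt(2309) ≈ 48.052*I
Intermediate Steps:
sqrt(G + (35 + 5*23)) = sqrt(-2459 + (35 + 5*23)) = sqrt(-2459 + (35 + 115)) = sqrt(-2459 + 150) = sqrt(-2309) = I*sqrt(2309)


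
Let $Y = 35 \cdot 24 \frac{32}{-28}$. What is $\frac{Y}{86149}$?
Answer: $- \frac{960}{86149} \approx -0.011143$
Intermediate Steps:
$Y = -960$ ($Y = 840 \cdot 32 \left(- \frac{1}{28}\right) = 840 \left(- \frac{8}{7}\right) = -960$)
$\frac{Y}{86149} = - \frac{960}{86149}$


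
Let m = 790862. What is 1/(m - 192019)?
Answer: 1/598843 ≈ 1.6699e-6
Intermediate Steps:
1/(m - 192019) = 1/(790862 - 192019) = 1/598843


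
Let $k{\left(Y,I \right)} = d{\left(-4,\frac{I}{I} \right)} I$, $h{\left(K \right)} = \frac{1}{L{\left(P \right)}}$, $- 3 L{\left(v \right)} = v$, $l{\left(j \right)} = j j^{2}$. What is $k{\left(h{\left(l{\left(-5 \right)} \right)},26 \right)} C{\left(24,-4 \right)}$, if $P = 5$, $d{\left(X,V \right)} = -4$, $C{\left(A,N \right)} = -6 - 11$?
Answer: $1768$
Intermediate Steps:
$C{\left(A,N \right)} = -17$
$l{\left(j \right)} = j^{3}$
$L{\left(v \right)} = - \frac{v}{3}$
$h{\left(K \right)} = - \frac{3}{5}$ ($h{\left(K \right)} = \frac{1}{\left(- \frac{1}{3}\right) 5} = \frac{1}{- \frac{5}{3}} = - \frac{3}{5}$)
$k{\left(Y,I \right)} = - 4 I$
$k{\left(h{\left(l{\left(-5 \right)} \right)},26 \right)} C{\left(24,-4 \right)} = \left(-4\right) 26 \left(-17\right) = \left(-104\right) \left(-17\right) = 1768$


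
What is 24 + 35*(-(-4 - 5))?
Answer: 339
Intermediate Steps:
24 + 35*(-(-4 - 5)) = 24 + 35*(-1*(-9)) = 24 + 35*9 = 24 + 315 = 339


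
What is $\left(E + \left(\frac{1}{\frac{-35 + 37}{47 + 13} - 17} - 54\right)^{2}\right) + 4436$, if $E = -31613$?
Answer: $- \frac{6283914081}{259081} \approx -24255.0$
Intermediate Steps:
$\left(E + \left(\frac{1}{\frac{-35 + 37}{47 + 13} - 17} - 54\right)^{2}\right) + 4436 = \left(-31613 + \left(\frac{1}{\frac{-35 + 37}{47 + 13} - 17} - 54\right)^{2}\right) + 4436 = \left(-31613 + \left(\frac{1}{\frac{2}{60} - 17} - 54\right)^{2}\right) + 4436 = \left(-31613 + \left(\frac{1}{2 \cdot \frac{1}{60} - 17} - 54\right)^{2}\right) + 4436 = \left(-31613 + \left(\frac{1}{\frac{1}{30} - 17} - 54\right)^{2}\right) + 4436 = \left(-31613 + \left(\frac{1}{- \frac{509}{30}} - 54\right)^{2}\right) + 4436 = \left(-31613 + \left(- \frac{30}{509} - 54\right)^{2}\right) + 4436 = \left(-31613 + \left(- \frac{27516}{509}\right)^{2}\right) + 4436 = \left(-31613 + \frac{757130256}{259081}\right) + 4436 = - \frac{7433197397}{259081} + 4436 = - \frac{6283914081}{259081}$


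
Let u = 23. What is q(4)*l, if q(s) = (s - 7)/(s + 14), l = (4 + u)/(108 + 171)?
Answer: -1/62 ≈ -0.016129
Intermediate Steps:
l = 3/31 (l = (4 + 23)/(108 + 171) = 27/279 = 27*(1/279) = 3/31 ≈ 0.096774)
q(s) = (-7 + s)/(14 + s)
q(4)*l = ((-7 + 4)/(14 + 4))*(3/31) = (-3/18)*(3/31) = ((1/18)*(-3))*(3/31) = -⅙*3/31 = -1/62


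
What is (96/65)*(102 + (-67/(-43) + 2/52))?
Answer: 5559408/36335 ≈ 153.00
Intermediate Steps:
(96/65)*(102 + (-67/(-43) + 2/52)) = (96*(1/65))*(102 + (-67*(-1/43) + 2*(1/52))) = 96*(102 + (67/43 + 1/26))/65 = 96*(102 + 1785/1118)/65 = (96/65)*(115821/1118) = 5559408/36335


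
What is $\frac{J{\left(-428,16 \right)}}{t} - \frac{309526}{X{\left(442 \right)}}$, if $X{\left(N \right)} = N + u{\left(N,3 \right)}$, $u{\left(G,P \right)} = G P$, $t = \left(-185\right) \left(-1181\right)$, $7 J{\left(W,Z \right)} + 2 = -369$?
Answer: $- \frac{33813440907}{193140740} \approx -175.07$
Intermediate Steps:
$J{\left(W,Z \right)} = -53$ ($J{\left(W,Z \right)} = - \frac{2}{7} + \frac{1}{7} \left(-369\right) = - \frac{2}{7} - \frac{369}{7} = -53$)
$t = 218485$
$X{\left(N \right)} = 4 N$ ($X{\left(N \right)} = N + N 3 = N + 3 N = 4 N$)
$\frac{J{\left(-428,16 \right)}}{t} - \frac{309526}{X{\left(442 \right)}} = - \frac{53}{218485} - \frac{309526}{4 \cdot 442} = \left(-53\right) \frac{1}{218485} - \frac{309526}{1768} = - \frac{53}{218485} - \frac{154763}{884} = - \frac{33813440907}{193140740}$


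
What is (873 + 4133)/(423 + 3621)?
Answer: 2503/2022 ≈ 1.2379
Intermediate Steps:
(873 + 4133)/(423 + 3621) = 5006/4044 = 5006*(1/4044) = 2503/2022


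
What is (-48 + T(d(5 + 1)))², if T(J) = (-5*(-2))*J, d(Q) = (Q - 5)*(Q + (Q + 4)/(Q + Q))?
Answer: 3721/9 ≈ 413.44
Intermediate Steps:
d(Q) = (-5 + Q)*(Q + (4 + Q)/(2*Q)) (d(Q) = (-5 + Q)*(Q + (4 + Q)/((2*Q))) = (-5 + Q)*(Q + (4 + Q)*(1/(2*Q))) = (-5 + Q)*(Q + (4 + Q)/(2*Q)))
T(J) = 10*J
(-48 + T(d(5 + 1)))² = (-48 + 10*(-½ + (5 + 1)² - 10/(5 + 1) - 9*(5 + 1)/2))² = (-48 + 10*(-½ + 6² - 10/6 - 9/2*6))² = (-48 + 10*(-½ + 36 - 10*⅙ - 27))² = (-48 + 10*(-½ + 36 - 5/3 - 27))² = (-48 + 10*(41/6))² = (-48 + 205/3)² = (61/3)² = 3721/9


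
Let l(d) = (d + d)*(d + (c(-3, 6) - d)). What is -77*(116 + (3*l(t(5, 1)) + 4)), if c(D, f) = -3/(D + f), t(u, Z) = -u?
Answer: -11550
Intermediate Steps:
l(d) = -2*d (l(d) = (d + d)*(d + (-3/(-3 + 6) - d)) = (2*d)*(d + (-3/3 - d)) = (2*d)*(d + (-3*⅓ - d)) = (2*d)*(d + (-1 - d)) = (2*d)*(-1) = -2*d)
-77*(116 + (3*l(t(5, 1)) + 4)) = -77*(116 + (3*(-(-2)*5) + 4)) = -77*(116 + (3*(-2*(-5)) + 4)) = -77*(116 + (3*10 + 4)) = -77*(116 + (30 + 4)) = -77*(116 + 34) = -77*150 = -11550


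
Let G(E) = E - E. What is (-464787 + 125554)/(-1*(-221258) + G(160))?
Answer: -339233/221258 ≈ -1.5332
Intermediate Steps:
G(E) = 0
(-464787 + 125554)/(-1*(-221258) + G(160)) = (-464787 + 125554)/(-1*(-221258) + 0) = -339233/(221258 + 0) = -339233/221258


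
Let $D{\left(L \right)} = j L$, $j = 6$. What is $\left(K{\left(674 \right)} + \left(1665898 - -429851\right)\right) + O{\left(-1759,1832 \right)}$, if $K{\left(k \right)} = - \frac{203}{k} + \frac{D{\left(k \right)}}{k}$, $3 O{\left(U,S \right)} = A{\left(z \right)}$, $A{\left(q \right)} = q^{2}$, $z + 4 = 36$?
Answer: $\frac{4238306177}{2022} \approx 2.0961 \cdot 10^{6}$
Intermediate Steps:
$D{\left(L \right)} = 6 L$
$z = 32$ ($z = -4 + 36 = 32$)
$O{\left(U,S \right)} = \frac{1024}{3}$ ($O{\left(U,S \right)} = \frac{32^{2}}{3} = \frac{1}{3} \cdot 1024 = \frac{1024}{3}$)
$K{\left(k \right)} = 6 - \frac{203}{k}$ ($K{\left(k \right)} = - \frac{203}{k} + \frac{6 k}{k} = - \frac{203}{k} + 6 = 6 - \frac{203}{k}$)
$\left(K{\left(674 \right)} + \left(1665898 - -429851\right)\right) + O{\left(-1759,1832 \right)} = \left(\left(6 - \frac{203}{674}\right) + \left(1665898 - -429851\right)\right) + \frac{1024}{3} = \left(\left(6 - \frac{203}{674}\right) + \left(1665898 + 429851\right)\right) + \frac{1024}{3} = \left(\left(6 - \frac{203}{674}\right) + 2095749\right) + \frac{1024}{3} = \left(\frac{3841}{674} + 2095749\right) + \frac{1024}{3} = \frac{1412538667}{674} + \frac{1024}{3} = \frac{4238306177}{2022}$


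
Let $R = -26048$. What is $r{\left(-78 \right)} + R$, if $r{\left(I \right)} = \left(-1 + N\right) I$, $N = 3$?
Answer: $-26204$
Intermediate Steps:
$r{\left(I \right)} = 2 I$ ($r{\left(I \right)} = \left(-1 + 3\right) I = 2 I$)
$r{\left(-78 \right)} + R = 2 \left(-78\right) - 26048 = -156 - 26048 = -26204$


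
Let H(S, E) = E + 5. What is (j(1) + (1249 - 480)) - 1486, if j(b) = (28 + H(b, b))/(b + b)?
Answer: -700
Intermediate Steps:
H(S, E) = 5 + E
j(b) = (33 + b)/(2*b) (j(b) = (28 + (5 + b))/(b + b) = (33 + b)/((2*b)) = (33 + b)*(1/(2*b)) = (33 + b)/(2*b))
(j(1) + (1249 - 480)) - 1486 = ((½)*(33 + 1)/1 + (1249 - 480)) - 1486 = ((½)*1*34 + 769) - 1486 = (17 + 769) - 1486 = 786 - 1486 = -700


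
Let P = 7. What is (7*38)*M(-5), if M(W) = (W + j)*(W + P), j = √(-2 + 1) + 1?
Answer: -2128 + 532*I ≈ -2128.0 + 532.0*I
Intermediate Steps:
j = 1 + I (j = √(-1) + 1 = I + 1 = 1 + I ≈ 1.0 + 1.0*I)
M(W) = (7 + W)*(1 + I + W) (M(W) = (W + (1 + I))*(W + 7) = (1 + I + W)*(7 + W) = (7 + W)*(1 + I + W))
(7*38)*M(-5) = (7*38)*(7 + (-5)² + 7*I - 5*(8 + I)) = 266*(7 + 25 + 7*I + (-40 - 5*I)) = 266*(-8 + 2*I) = -2128 + 532*I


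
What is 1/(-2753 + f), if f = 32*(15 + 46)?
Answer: -1/801 ≈ -0.0012484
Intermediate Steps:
f = 1952 (f = 32*61 = 1952)
1/(-2753 + f) = 1/(-2753 + 1952) = 1/(-801) = -1/801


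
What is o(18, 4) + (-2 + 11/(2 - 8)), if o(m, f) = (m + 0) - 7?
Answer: 43/6 ≈ 7.1667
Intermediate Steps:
o(m, f) = -7 + m (o(m, f) = m - 7 = -7 + m)
o(18, 4) + (-2 + 11/(2 - 8)) = (-7 + 18) + (-2 + 11/(2 - 8)) = 11 + (-2 + 11/(-6)) = 11 + (-2 - ⅙*11) = 11 + (-2 - 11/6) = 11 - 23/6 = 43/6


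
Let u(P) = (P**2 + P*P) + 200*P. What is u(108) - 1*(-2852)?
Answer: 47780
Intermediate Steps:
u(P) = 2*P**2 + 200*P (u(P) = (P**2 + P**2) + 200*P = 2*P**2 + 200*P)
u(108) - 1*(-2852) = 2*108*(100 + 108) - 1*(-2852) = 2*108*208 + 2852 = 44928 + 2852 = 47780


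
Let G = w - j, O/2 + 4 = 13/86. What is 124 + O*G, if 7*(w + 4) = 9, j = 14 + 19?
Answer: 120074/301 ≈ 398.92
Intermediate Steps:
j = 33
w = -19/7 (w = -4 + (⅐)*9 = -4 + 9/7 = -19/7 ≈ -2.7143)
O = -331/43 (O = -8 + 2*(13/86) = -8 + 13/43 = -331/43 ≈ -7.6977)
G = -250/7 (G = -19/7 - 1*33 = -19/7 - 33 = -250/7 ≈ -35.714)
124 + O*G = 124 - 331/43*(-250/7) = 124 + 82750/301 = 120074/301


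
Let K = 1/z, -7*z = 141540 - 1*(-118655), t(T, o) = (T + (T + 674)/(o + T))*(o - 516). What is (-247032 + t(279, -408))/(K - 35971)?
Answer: 348239784100/25153587321 ≈ 13.845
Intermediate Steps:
t(T, o) = (-516 + o)*(T + (674 + T)/(T + o)) (t(T, o) = (T + (674 + T)/(T + o))*(-516 + o) = (-516 + o)*(T + (674 + T)/(T + o)))
z = -260195/7 (z = -(141540 - 1*(-118655))/7 = -(141540 + 118655)/7 = -1/7*260195 = -260195/7 ≈ -37171.)
K = -7/260195 (K = 1/(-260195/7) = -7/260195 ≈ -2.6903e-5)
(-247032 + t(279, -408))/(K - 35971) = (-247032 + (-347784 - 516*279 - 516*279**2 + 674*(-408) + 279*(-408)**2 - 408*279**2 - 515*279*(-408))/(279 - 408))/(-7/260195 - 35971) = (-247032 + (-347784 - 143964 - 516*77841 - 274992 + 279*166464 - 408*77841 + 58623480)/(-129))/(-9359474352/260195) = (-247032 - (-347784 - 143964 - 40165956 - 274992 + 46443456 - 31759128 + 58623480)/129)*(-260195/9359474352) = (-247032 - 1/129*32375112)*(-260195/9359474352) = (-247032 - 10791704/43)*(-260195/9359474352) = -21414080/43*(-260195/9359474352) = 348239784100/25153587321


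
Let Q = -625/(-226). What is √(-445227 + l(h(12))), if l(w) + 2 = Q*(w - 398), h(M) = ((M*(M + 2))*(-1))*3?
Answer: 4*I*√357311311/113 ≈ 669.12*I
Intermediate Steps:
h(M) = -3*M*(2 + M) (h(M) = ((M*(2 + M))*(-1))*3 = -M*(2 + M)*3 = -3*M*(2 + M))
Q = 625/226 (Q = -625*(-1/226) = 625/226 ≈ 2.7655)
l(w) = -124601/113 + 625*w/226 (l(w) = -2 + 625*(w - 398)/226 = -2 + 625*(-398 + w)/226 = -2 + (-124375/113 + 625*w/226) = -124601/113 + 625*w/226)
√(-445227 + l(h(12))) = √(-445227 + (-124601/113 + 625*(-3*12*(2 + 12))/226)) = √(-445227 + (-124601/113 + 625*(-3*12*14)/226)) = √(-445227 + (-124601/113 + (625/226)*(-504))) = √(-445227 + (-124601/113 - 157500/113)) = √(-445227 - 282101/113) = √(-50592752/113) = 4*I*√357311311/113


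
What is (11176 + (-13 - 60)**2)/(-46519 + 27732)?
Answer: -16505/18787 ≈ -0.87853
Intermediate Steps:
(11176 + (-13 - 60)**2)/(-46519 + 27732) = (11176 + (-73)**2)/(-18787) = (11176 + 5329)*(-1/18787) = 16505*(-1/18787) = -16505/18787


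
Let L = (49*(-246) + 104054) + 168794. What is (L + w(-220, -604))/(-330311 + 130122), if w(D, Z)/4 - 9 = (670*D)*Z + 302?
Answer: -356380438/200189 ≈ -1780.2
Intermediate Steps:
L = 260794 (L = (-12054 + 104054) + 168794 = 92000 + 168794 = 260794)
w(D, Z) = 1244 + 2680*D*Z (w(D, Z) = 36 + 4*((670*D)*Z + 302) = 36 + 4*(670*D*Z + 302) = 36 + 4*(302 + 670*D*Z) = 36 + (1208 + 2680*D*Z) = 1244 + 2680*D*Z)
(L + w(-220, -604))/(-330311 + 130122) = (260794 + (1244 + 2680*(-220)*(-604)))/(-330311 + 130122) = (260794 + (1244 + 356118400))/(-200189) = (260794 + 356119644)*(-1/200189) = 356380438*(-1/200189) = -356380438/200189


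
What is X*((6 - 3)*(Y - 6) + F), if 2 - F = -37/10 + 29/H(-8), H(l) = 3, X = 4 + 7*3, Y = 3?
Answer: -1945/6 ≈ -324.17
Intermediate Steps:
X = 25 (X = 4 + 21 = 25)
F = -119/30 (F = 2 - (-37/10 + 29/3) = 2 - 1*179/30 = 2 - 179/30 = -119/30 ≈ -3.9667)
X*((6 - 3)*(Y - 6) + F) = 25*((6 - 3)*(3 - 6) - 119/30) = 25*(3*(-3) - 119/30) = 25*(-9 - 119/30) = 25*(-389/30) = -1945/6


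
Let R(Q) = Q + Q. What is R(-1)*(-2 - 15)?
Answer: 34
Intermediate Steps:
R(Q) = 2*Q
R(-1)*(-2 - 15) = (2*(-1))*(-2 - 15) = -2*(-17) = 34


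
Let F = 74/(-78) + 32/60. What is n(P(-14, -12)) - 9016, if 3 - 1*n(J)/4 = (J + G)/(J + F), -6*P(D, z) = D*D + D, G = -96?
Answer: -13521631/1499 ≈ -9020.4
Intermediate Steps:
F = -27/65 (F = 74*(-1/78) + 32*(1/60) = -37/39 + 8/15 = -27/65 ≈ -0.41538)
P(D, z) = -D/6 - D²/6 (P(D, z) = -(D*D + D)/6 = -(D² + D)/6 = -(D + D²)/6 = -D/6 - D²/6)
n(J) = 12 - 4*(-96 + J)/(-27/65 + J) (n(J) = 12 - 4*(J - 96)/(J - 27/65) = 12 - 4*(-96 + J)/(-27/65 + J))
n(P(-14, -12)) - 9016 = 4*(6159 + 130*(-⅙*(-14)*(1 - 14)))/(-27 + 65*(-⅙*(-14)*(1 - 14))) - 9016 = 4*(6159 + 130*(-⅙*(-14)*(-13)))/(-27 + 65*(-⅙*(-14)*(-13))) - 9016 = 4*(6159 + 130*(-91/3))/(-27 + 65*(-91/3)) - 9016 = 4*(6159 - 11830/3)/(-27 - 5915/3) - 9016 = 4*(6647/3)/(-5996/3) - 9016 = 4*(-3/5996)*(6647/3) - 9016 = -6647/1499 - 9016 = -13521631/1499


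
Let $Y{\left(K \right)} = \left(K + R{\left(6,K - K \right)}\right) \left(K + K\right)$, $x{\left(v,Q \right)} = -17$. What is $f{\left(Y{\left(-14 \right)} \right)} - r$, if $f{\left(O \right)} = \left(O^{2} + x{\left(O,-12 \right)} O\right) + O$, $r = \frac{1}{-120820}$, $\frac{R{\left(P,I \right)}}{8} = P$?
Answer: $\frac{111339979521}{120820} \approx 9.2154 \cdot 10^{5}$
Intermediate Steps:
$R{\left(P,I \right)} = 8 P$
$Y{\left(K \right)} = 2 K \left(48 + K\right)$ ($Y{\left(K \right)} = \left(K + 8 \cdot 6\right) \left(K + K\right) = \left(K + 48\right) 2 K = \left(48 + K\right) 2 K = 2 K \left(48 + K\right)$)
$r = - \frac{1}{120820} \approx -8.2768 \cdot 10^{-6}$
$f{\left(O \right)} = O^{2} - 16 O$ ($f{\left(O \right)} = \left(O^{2} - 17 O\right) + O = O^{2} - 16 O$)
$f{\left(Y{\left(-14 \right)} \right)} - r = 2 \left(-14\right) \left(48 - 14\right) \left(-16 + 2 \left(-14\right) \left(48 - 14\right)\right) - - \frac{1}{120820} = 2 \left(-14\right) 34 \left(-16 + 2 \left(-14\right) 34\right) + \frac{1}{120820} = - 952 \left(-16 - 952\right) + \frac{1}{120820} = \left(-952\right) \left(-968\right) + \frac{1}{120820} = 921536 + \frac{1}{120820} = \frac{111339979521}{120820}$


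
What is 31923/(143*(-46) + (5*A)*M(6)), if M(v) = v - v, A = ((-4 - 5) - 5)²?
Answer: -31923/6578 ≈ -4.8530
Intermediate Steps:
A = 196 (A = (-9 - 5)² = (-14)² = 196)
M(v) = 0
31923/(143*(-46) + (5*A)*M(6)) = 31923/(143*(-46) + (5*196)*0) = 31923/(-6578 + 980*0) = 31923/(-6578 + 0) = 31923/(-6578) = 31923*(-1/6578) = -31923/6578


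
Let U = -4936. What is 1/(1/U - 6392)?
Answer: -4936/31550913 ≈ -0.00015645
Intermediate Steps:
1/(1/U - 6392) = 1/(1/(-4936) - 6392) = 1/(-1/4936 - 6392) = 1/(-31550913/4936) = -4936/31550913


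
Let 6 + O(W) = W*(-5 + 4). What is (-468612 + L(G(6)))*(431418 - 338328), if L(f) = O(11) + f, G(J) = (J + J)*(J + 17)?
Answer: -43598980770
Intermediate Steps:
O(W) = -6 - W (O(W) = -6 + W*(-5 + 4) = -6 + W*(-1) = -6 - W)
G(J) = 2*J*(17 + J) (G(J) = (2*J)*(17 + J) = 2*J*(17 + J))
L(f) = -17 + f (L(f) = (-6 - 1*11) + f = (-6 - 11) + f = -17 + f)
(-468612 + L(G(6)))*(431418 - 338328) = (-468612 + (-17 + 2*6*(17 + 6)))*(431418 - 338328) = (-468612 + (-17 + 2*6*23))*93090 = (-468612 + (-17 + 276))*93090 = (-468612 + 259)*93090 = -468353*93090 = -43598980770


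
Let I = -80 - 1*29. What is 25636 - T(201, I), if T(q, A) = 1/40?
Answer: 1025439/40 ≈ 25636.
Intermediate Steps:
I = -109 (I = -80 - 29 = -109)
T(q, A) = 1/40
25636 - T(201, I) = 25636 - 1*1/40 = 25636 - 1/40 = 1025439/40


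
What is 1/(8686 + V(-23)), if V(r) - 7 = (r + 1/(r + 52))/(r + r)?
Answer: 667/5798564 ≈ 0.00011503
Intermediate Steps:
V(r) = 7 + (r + 1/(52 + r))/(2*r) (V(r) = 7 + (r + 1/(r + 52))/(r + r) = 7 + (r + 1/(52 + r))/((2*r)) = 7 + (r + 1/(52 + r))*(1/(2*r)) = 7 + (r + 1/(52 + r))/(2*r))
1/(8686 + V(-23)) = 1/(8686 + (½)*(1 + 15*(-23)² + 780*(-23))/(-23*(52 - 23))) = 1/(8686 + (½)*(-1/23)*(1 + 15*529 - 17940)/29) = 1/(8686 + (½)*(-1/23)*(1/29)*(1 + 7935 - 17940)) = 1/(8686 + (½)*(-1/23)*(1/29)*(-10004)) = 1/(8686 + 5002/667) = 1/(5798564/667) = 667/5798564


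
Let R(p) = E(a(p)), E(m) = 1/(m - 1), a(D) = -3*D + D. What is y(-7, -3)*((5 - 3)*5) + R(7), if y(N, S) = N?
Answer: -1051/15 ≈ -70.067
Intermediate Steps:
a(D) = -2*D
E(m) = 1/(-1 + m)
R(p) = 1/(-1 - 2*p)
y(-7, -3)*((5 - 3)*5) + R(7) = -7*(5 - 3)*5 - 1/(1 + 2*7) = -14*5 - 1/(1 + 14) = -7*10 - 1/15 = -70 - 1*1/15 = -70 - 1/15 = -1051/15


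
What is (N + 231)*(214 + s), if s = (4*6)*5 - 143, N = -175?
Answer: 10696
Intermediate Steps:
s = -23 (s = 24*5 - 143 = 120 - 143 = -23)
(N + 231)*(214 + s) = (-175 + 231)*(214 - 23) = 56*191 = 10696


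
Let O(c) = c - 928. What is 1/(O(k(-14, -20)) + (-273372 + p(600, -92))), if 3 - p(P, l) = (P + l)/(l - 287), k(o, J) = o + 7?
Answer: -379/103960708 ≈ -3.6456e-6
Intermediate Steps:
k(o, J) = 7 + o
p(P, l) = 3 - (P + l)/(-287 + l) (p(P, l) = 3 - (P + l)/(l - 287) = 3 - (P + l)/(-287 + l))
O(c) = -928 + c
1/(O(k(-14, -20)) + (-273372 + p(600, -92))) = 1/((-928 + (7 - 14)) + (-273372 + (-861 - 1*600 + 2*(-92))/(-287 - 92))) = 1/((-928 - 7) + (-273372 + (-861 - 600 - 184)/(-379))) = 1/(-935 + (-273372 - 1/379*(-1645))) = 1/(-935 + (-273372 + 1645/379)) = 1/(-935 - 103606343/379) = 1/(-103960708/379) = -379/103960708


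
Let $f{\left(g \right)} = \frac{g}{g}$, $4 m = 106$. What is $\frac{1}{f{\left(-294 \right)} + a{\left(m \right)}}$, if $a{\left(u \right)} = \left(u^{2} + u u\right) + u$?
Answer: $\frac{1}{1432} \approx 0.00069832$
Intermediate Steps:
$m = \frac{53}{2}$ ($m = \frac{1}{4} \cdot 106 = \frac{53}{2} \approx 26.5$)
$f{\left(g \right)} = 1$
$a{\left(u \right)} = u + 2 u^{2}$ ($a{\left(u \right)} = \left(u^{2} + u^{2}\right) + u = 2 u^{2} + u = u + 2 u^{2}$)
$\frac{1}{f{\left(-294 \right)} + a{\left(m \right)}} = \frac{1}{1 + \frac{53 \left(1 + 2 \cdot \frac{53}{2}\right)}{2}} = \frac{1}{1 + \frac{53 \left(1 + 53\right)}{2}} = \frac{1}{1 + \frac{53}{2} \cdot 54} = \frac{1}{1 + 1431} = \frac{1}{1432}$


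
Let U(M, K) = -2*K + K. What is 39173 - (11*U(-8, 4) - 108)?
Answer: 39325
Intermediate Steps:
U(M, K) = -K
39173 - (11*U(-8, 4) - 108) = 39173 - (11*(-1*4) - 108) = 39173 - (11*(-4) - 108) = 39173 - (-44 - 108) = 39173 - 1*(-152) = 39173 + 152 = 39325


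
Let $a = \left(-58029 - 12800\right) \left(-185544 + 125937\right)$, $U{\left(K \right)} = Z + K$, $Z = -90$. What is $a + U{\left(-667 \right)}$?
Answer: $4221903446$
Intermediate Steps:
$U{\left(K \right)} = -90 + K$
$a = 4221904203$ ($a = \left(-70829\right) \left(-59607\right) = 4221904203$)
$a + U{\left(-667 \right)} = 4221904203 - 757 = 4221903446$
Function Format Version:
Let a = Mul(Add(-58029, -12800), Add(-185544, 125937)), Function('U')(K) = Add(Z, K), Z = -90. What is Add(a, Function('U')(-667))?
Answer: 4221903446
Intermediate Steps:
Function('U')(K) = Add(-90, K)
a = 4221904203 (a = Mul(-70829, -59607) = 4221904203)
Add(a, Function('U')(-667)) = Add(4221904203, Add(-90, -667)) = Add(4221904203, -757) = 4221903446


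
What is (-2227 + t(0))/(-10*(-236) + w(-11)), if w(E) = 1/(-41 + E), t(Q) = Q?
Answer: -115804/122719 ≈ -0.94365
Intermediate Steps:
(-2227 + t(0))/(-10*(-236) + w(-11)) = (-2227 + 0)/(-10*(-236) + 1/(-41 - 11)) = -2227/(2360 + 1/(-52)) = -2227/(2360 - 1/52) = -2227/122719/52 = -2227*52/122719 = -115804/122719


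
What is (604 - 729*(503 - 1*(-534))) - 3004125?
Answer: -3759494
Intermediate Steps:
(604 - 729*(503 - 1*(-534))) - 3004125 = (604 - 729*(503 + 534)) - 3004125 = (604 - 729*1037) - 3004125 = (604 - 755973) - 3004125 = -755369 - 3004125 = -3759494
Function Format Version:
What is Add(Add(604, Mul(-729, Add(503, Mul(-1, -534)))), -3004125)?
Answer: -3759494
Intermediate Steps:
Add(Add(604, Mul(-729, Add(503, Mul(-1, -534)))), -3004125) = Add(Add(604, Mul(-729, Add(503, 534))), -3004125) = Add(Add(604, Mul(-729, 1037)), -3004125) = Add(Add(604, -755973), -3004125) = Add(-755369, -3004125) = -3759494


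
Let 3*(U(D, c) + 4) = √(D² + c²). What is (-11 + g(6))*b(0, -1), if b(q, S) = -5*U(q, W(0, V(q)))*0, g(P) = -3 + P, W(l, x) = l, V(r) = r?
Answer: 0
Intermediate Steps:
U(D, c) = -4 + √(D² + c²)/3
b(q, S) = 0 (b(q, S) = -5*(-4 + √(q² + 0²)/3)*0 = -5*(-4 + √(q² + 0)/3)*0 = -5*(-4 + √(q²)/3)*0 = (20 - 5*√(q²)/3)*0 = 0)
(-11 + g(6))*b(0, -1) = (-11 + (-3 + 6))*0 = (-11 + 3)*0 = -8*0 = 0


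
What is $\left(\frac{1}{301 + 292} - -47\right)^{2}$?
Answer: $\frac{776848384}{351649} \approx 2209.2$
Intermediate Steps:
$\left(\frac{1}{301 + 292} - -47\right)^{2} = \left(\frac{1}{593} + \left(-8 + 55\right)\right)^{2} = \left(\frac{1}{593} + 47\right)^{2} = \left(\frac{27872}{593}\right)^{2} = \frac{776848384}{351649}$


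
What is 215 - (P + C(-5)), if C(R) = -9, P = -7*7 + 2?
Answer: 271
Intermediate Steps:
P = -47 (P = -49 + 2 = -47)
215 - (P + C(-5)) = 215 - (-47 - 9) = 215 - 1*(-56) = 215 + 56 = 271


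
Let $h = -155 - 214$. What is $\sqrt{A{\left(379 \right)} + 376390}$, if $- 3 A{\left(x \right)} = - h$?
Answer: $\sqrt{376267} \approx 613.41$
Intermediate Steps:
$h = -369$
$A{\left(x \right)} = -123$ ($A{\left(x \right)} = - \frac{\left(-1\right) \left(-369\right)}{3} = \left(- \frac{1}{3}\right) 369 = -123$)
$\sqrt{A{\left(379 \right)} + 376390} = \sqrt{-123 + 376390} = \sqrt{376267}$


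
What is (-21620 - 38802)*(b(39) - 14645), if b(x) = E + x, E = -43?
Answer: 885121878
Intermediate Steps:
b(x) = -43 + x
(-21620 - 38802)*(b(39) - 14645) = (-21620 - 38802)*((-43 + 39) - 14645) = -60422*(-4 - 14645) = -60422*(-14649) = 885121878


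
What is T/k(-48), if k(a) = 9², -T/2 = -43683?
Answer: 29122/27 ≈ 1078.6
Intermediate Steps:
T = 87366 (T = -2*(-43683) = 87366)
k(a) = 81
T/k(-48) = 87366/81 = 87366*(1/81) = 29122/27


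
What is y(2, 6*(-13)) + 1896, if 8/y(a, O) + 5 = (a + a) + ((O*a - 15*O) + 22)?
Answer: 1962368/1035 ≈ 1896.0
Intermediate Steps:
y(a, O) = 8/(17 - 15*O + 2*a + O*a) (y(a, O) = 8/(-5 + ((a + a) + ((O*a - 15*O) + 22))) = 8/(-5 + (2*a + ((-15*O + O*a) + 22))) = 8/(-5 + (2*a + (22 - 15*O + O*a))) = 8/(-5 + (22 - 15*O + 2*a + O*a)) = 8/(17 - 15*O + 2*a + O*a))
y(2, 6*(-13)) + 1896 = 8/(17 - 90*(-13) + 2*2 + (6*(-13))*2) + 1896 = 8/(17 - 15*(-78) + 4 - 78*2) + 1896 = 8/(17 + 1170 + 4 - 156) + 1896 = 8/1035 + 1896 = 1962368/1035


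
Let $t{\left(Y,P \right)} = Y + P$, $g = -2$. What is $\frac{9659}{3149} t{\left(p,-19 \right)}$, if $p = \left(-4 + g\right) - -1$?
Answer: $- \frac{231816}{3149} \approx -73.616$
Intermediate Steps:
$p = -5$ ($p = \left(-4 - 2\right) - -1 = -6 + 1 = -5$)
$t{\left(Y,P \right)} = P + Y$
$\frac{9659}{3149} t{\left(p,-19 \right)} = \frac{9659}{3149} \left(-19 - 5\right) = 9659 \cdot \frac{1}{3149} \left(-24\right) = \frac{9659}{3149} \left(-24\right) = - \frac{231816}{3149}$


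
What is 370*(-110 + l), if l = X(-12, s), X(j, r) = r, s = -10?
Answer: -44400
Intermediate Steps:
l = -10
370*(-110 + l) = 370*(-110 - 10) = 370*(-120) = -44400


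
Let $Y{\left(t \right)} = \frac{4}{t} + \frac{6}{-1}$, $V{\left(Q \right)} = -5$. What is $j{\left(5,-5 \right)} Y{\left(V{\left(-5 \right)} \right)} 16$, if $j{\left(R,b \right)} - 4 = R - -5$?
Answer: $- \frac{7616}{5} \approx -1523.2$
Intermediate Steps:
$Y{\left(t \right)} = -6 + \frac{4}{t}$ ($Y{\left(t \right)} = \frac{4}{t} + 6 \left(-1\right) = \frac{4}{t} - 6 = -6 + \frac{4}{t}$)
$j{\left(R,b \right)} = 9 + R$ ($j{\left(R,b \right)} = 4 + \left(R - -5\right) = 4 + \left(R + 5\right) = 4 + \left(5 + R\right) = 9 + R$)
$j{\left(5,-5 \right)} Y{\left(V{\left(-5 \right)} \right)} 16 = \left(9 + 5\right) \left(-6 + \frac{4}{-5}\right) 16 = 14 \left(-6 + 4 \left(- \frac{1}{5}\right)\right) 16 = 14 \left(-6 - \frac{4}{5}\right) 16 = 14 \left(- \frac{34}{5}\right) 16 = \left(- \frac{476}{5}\right) 16 = - \frac{7616}{5}$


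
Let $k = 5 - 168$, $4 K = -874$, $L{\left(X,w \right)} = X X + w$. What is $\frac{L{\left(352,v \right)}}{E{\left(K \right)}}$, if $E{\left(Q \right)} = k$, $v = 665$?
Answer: $- \frac{124569}{163} \approx -764.23$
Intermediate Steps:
$L{\left(X,w \right)} = w + X^{2}$ ($L{\left(X,w \right)} = X^{2} + w = w + X^{2}$)
$K = - \frac{437}{2}$ ($K = \frac{1}{4} \left(-874\right) = - \frac{437}{2} \approx -218.5$)
$k = -163$ ($k = 5 - 168 = -163$)
$E{\left(Q \right)} = -163$
$\frac{L{\left(352,v \right)}}{E{\left(K \right)}} = \frac{665 + 352^{2}}{-163} = \left(665 + 123904\right) \left(- \frac{1}{163}\right) = 124569 \left(- \frac{1}{163}\right) = - \frac{124569}{163}$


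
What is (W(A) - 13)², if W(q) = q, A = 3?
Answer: 100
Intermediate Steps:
(W(A) - 13)² = (3 - 13)² = (-10)² = 100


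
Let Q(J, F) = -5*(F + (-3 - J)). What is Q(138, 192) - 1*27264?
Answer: -27519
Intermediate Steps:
Q(J, F) = 15 - 5*F + 5*J (Q(J, F) = -5*(-3 + F - J) = 15 - 5*F + 5*J)
Q(138, 192) - 1*27264 = (15 - 5*192 + 5*138) - 1*27264 = (15 - 960 + 690) - 27264 = -255 - 27264 = -27519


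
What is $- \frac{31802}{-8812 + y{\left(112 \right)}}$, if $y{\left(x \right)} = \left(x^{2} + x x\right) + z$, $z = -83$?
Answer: $- \frac{31802}{16193} \approx -1.9639$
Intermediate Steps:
$y{\left(x \right)} = -83 + 2 x^{2}$ ($y{\left(x \right)} = \left(x^{2} + x x\right) - 83 = \left(x^{2} + x^{2}\right) - 83 = 2 x^{2} - 83 = -83 + 2 x^{2}$)
$- \frac{31802}{-8812 + y{\left(112 \right)}} = - \frac{31802}{-8812 - \left(83 - 2 \cdot 112^{2}\right)} = - \frac{31802}{-8812 + \left(-83 + 2 \cdot 12544\right)} = - \frac{31802}{-8812 + \left(-83 + 25088\right)} = - \frac{31802}{-8812 + 25005} = - \frac{31802}{16193}$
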